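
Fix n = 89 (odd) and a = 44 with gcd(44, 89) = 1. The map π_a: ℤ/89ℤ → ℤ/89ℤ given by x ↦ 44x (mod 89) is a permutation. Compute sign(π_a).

Trace 39: π^k(39) = [39, 25, 32, 73, 8, 85, 2] for k=0..6.
Cycle type of π: 22×4 + 1; total 5 cycles.
With 5 cycles on 89 points, sign = (−1)^{89−5} = +1.
Zolotarev: (44|89) = +1, matching the cycle-count sign.

+1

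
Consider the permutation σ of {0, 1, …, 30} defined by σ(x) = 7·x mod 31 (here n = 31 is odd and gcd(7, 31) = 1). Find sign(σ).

+1

Orbit of 28 under x↦7x: [28, 10, 8, 25, 20, 16, 19]… (length divides ord_31(7)).
3 cycles of lengths [15, 15, 1].
With 3 cycles on 31 points, sign = (−1)^{31−3} = +1.
Check: (7/31) = +1 by Zolotarev.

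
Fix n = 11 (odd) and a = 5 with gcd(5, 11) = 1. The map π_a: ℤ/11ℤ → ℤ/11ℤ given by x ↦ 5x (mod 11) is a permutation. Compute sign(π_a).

Orbit of 3 under x↦5x: [3, 4, 9, 1, 5]… (length divides ord_11(5)).
3 cycles of lengths [5, 5, 1].
With 3 cycles on 11 points, sign = (−1)^{11−3} = +1.

+1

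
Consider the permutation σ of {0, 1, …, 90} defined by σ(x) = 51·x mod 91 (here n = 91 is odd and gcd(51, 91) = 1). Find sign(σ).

+1

Orbit of 1 under x↦51x: [1, 51, 53, 64, 79, 25]… (length divides ord_91(51)).
Cycle lengths of π_51 on ℤ/91ℤ: [6, 6, 6, 6, 6, 6, 6, 6, 6, 6, 6, 6, 3, 3, 2, 2, 2, 2, 2, 2, 1]; 21 cycles in total.
n − c = 91 − 21 = 70; sign = (−1)^70 = +1.
The Jacobi symbol (51|91) = +1 (Zolotarev) agrees.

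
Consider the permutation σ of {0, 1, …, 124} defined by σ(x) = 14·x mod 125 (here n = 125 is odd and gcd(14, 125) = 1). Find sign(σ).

Trace 79: π^k(79) = [79, 106, 109, 26, 114, 96, 94] for k=0..6.
7 cycles of lengths [50, 50, 10, 10, 2, 2, 1].
sign(π) = (−1)^{n − #cycles} = (−1)^{125−7} = (−1)^118 = +1.

+1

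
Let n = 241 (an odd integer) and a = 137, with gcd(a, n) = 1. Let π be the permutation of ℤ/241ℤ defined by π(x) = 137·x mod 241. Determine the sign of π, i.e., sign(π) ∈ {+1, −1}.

-1

Orbit of 108 under x↦137x: [108, 95, 1, 137, 212, 124, 118]… (length divides ord_241(137)).
π_137 has 2 disjoint cycles with lengths [240, 1] on {0,…,240}.
sign(π) = (−1)^{n − #cycles} = (−1)^{241−2} = (−1)^239 = -1.
Zolotarev: (137|241) = -1, matching the cycle-count sign.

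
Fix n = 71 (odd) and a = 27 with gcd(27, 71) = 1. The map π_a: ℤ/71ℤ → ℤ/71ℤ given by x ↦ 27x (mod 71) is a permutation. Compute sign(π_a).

+1

Orbit of 29 under x↦27x: [29, 2, 54, 38, 32, 12, 40]… (length divides ord_71(27)).
Cycle type of π: 35×2 + 1; total 3 cycles.
3 cycles on 71: each ℓ→(−1)^(ℓ−1), product (−1)^68 = +1.
(27|71)_J = +1 (Zolotarev's lemma cross-check).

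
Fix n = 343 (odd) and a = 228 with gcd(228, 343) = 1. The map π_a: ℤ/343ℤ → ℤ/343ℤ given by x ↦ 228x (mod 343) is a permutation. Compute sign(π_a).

Start at x=274: 274 → 46 → 198 → 211 → 88 → 170 → 1 → … (one orbit).
Decompose π into cycles: lengths [147, 147, 21, 21, 3, 3, 1] (7 cycles, including the fixed point 0).
sign(π) = (−1)^{n − #cycles} = (−1)^{343−7} = (−1)^336 = +1.
Check: (228/343) = +1 by Zolotarev.

+1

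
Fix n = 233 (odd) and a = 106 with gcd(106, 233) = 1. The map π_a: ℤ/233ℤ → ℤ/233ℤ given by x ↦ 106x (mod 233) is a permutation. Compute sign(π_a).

-1

Orbit of 199 under x↦106x: [199, 124, 96, 157, 99, 9, 22]… (length divides ord_233(106)).
π_106 has 2 disjoint cycles with lengths [232, 1] on {0,…,232}.
233 − 2 = 231 transpositions; sign(π) = (−1)^231 = -1.
The Jacobi symbol (106|233) = -1 (Zolotarev) agrees.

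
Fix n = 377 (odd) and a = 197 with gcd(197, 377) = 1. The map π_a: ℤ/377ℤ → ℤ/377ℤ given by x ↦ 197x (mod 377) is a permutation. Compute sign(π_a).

-1

Orbit of 103 under x↦197x: [103, 310, 373, 343, 88, 371, 326]… (length divides ord_377(197)).
π_197 has 10 disjoint cycles with lengths [84, 84, 84, 84, 12, 7, 7, 7, 7, 1] on {0,…,376}.
n − c = 377 − 10 = 367; sign = (−1)^367 = -1.
The Jacobi symbol (197|377) = -1 (Zolotarev) agrees.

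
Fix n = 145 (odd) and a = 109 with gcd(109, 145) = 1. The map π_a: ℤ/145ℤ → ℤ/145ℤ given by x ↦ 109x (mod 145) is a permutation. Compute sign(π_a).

Orbit of 136 under x↦109x: [136, 34, 81, 129, 141, 144, 36]… (length divides ord_145(109)).
Decompose π into cycles: lengths [14, 14, 14, 14, 14, 14, 14, 14, 14, 14, 2, 2, 1] (13 cycles, including the fixed point 0).
sign(π) = (−1)^{n − #cycles} = (−1)^{145−13} = (−1)^132 = +1.

+1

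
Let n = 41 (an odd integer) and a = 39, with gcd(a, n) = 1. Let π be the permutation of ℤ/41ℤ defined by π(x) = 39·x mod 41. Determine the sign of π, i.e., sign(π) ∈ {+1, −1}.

Orbit of 36 under x↦39x: [36, 10, 21, 40, 2, 37, 8]… (length divides ord_41(39)).
3 cycles of lengths [20, 20, 1].
With 3 cycles on 41 points, sign = (−1)^{41−3} = +1.
(39|41)_J = +1 (Zolotarev's lemma cross-check).

+1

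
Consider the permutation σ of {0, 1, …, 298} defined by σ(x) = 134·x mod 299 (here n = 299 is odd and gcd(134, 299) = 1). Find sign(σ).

Orbit of 55 under x↦134x: [55, 194, 282, 114, 27, 30, 133]… (length divides ord_299(134)).
π_134 has 8 disjoint cycles with lengths [66, 66, 66, 66, 22, 6, 6, 1] on {0,…,298}.
With 8 cycles on 299 points, sign = (−1)^{299−8} = -1.

-1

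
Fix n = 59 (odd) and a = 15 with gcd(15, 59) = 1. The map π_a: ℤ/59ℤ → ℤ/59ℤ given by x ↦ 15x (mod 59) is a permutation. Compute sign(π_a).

+1

Orbit of 41 under x↦15x: [41, 25, 21, 20, 5, 16, 4]… (length divides ord_59(15)).
Cycle type of π: 29×2 + 1; total 3 cycles.
sign(π) = (−1)^{n − #cycles} = (−1)^{59−3} = (−1)^56 = +1.
The Jacobi symbol (15|59) = +1 (Zolotarev) agrees.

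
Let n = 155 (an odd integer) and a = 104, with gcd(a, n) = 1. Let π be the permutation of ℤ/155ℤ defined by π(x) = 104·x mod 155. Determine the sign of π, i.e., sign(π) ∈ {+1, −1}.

Start at x=51: 51 → 34 → 126 → 84 → 56 → 89 → 111 → … (one orbit).
The orbit structure of x ↦ 104x mod 155: 8 orbits of sizes [30, 30, 30, 30, 30, 2, 2, 1].
With 8 cycles on 155 points, sign = (−1)^{155−8} = -1.

-1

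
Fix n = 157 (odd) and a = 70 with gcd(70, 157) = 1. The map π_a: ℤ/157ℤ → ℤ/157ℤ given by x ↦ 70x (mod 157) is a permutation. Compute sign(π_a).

Trace 50: π^k(50) = [50, 46, 80, 105, 128, 11, 142] for k=0..6.
Cycle lengths of π_70 on ℤ/157ℤ: [156, 1]; 2 cycles in total.
2 cycles on 157: each ℓ→(−1)^(ℓ−1), product (−1)^155 = -1.

-1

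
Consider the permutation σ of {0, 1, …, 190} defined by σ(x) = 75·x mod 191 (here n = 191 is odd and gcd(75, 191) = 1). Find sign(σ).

+1

Trace 156: π^k(156) = [156, 49, 46, 12, 136, 77, 45] for k=0..6.
Decompose π into cycles: lengths [95, 95, 1] (3 cycles, including the fixed point 0).
3 cycles on 191: each ℓ→(−1)^(ℓ−1), product (−1)^188 = +1.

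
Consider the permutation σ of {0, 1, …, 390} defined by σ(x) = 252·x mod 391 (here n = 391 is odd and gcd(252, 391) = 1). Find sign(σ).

Trace 91: π^k(91) = [91, 254, 275, 93, 367, 208, 22] for k=0..6.
π_252 has 35 disjoint cycles with lengths [16, 16, 16, 16, 16, 16, 16, 16, 16, 16, 16, 16, 16, 16, 16, 16, 16, 16, 16, 16, 16, 16, 16, 2, 2, 2, 2, 2, 2, 2, 2, 2, 2, 2, 1] on {0,…,390}.
sign(π) = (−1)^{n − #cycles} = (−1)^{391−35} = (−1)^356 = +1.
Check: (252/391) = +1 by Zolotarev.

+1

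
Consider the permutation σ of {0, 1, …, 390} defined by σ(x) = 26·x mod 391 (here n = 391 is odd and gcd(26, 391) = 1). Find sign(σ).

+1

Start at x=4: 4 → 104 → 358 → 315 → 370 → 236 → 271 → … (one orbit).
9 cycles of lengths [88, 88, 88, 88, 11, 11, 8, 8, 1].
391 − 9 = 382 transpositions; sign(π) = (−1)^382 = +1.
Zolotarev: (26|391) = +1, matching the cycle-count sign.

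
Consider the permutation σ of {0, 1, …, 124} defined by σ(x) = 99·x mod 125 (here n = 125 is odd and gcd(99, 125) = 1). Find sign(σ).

+1

Trace 124: π^k(124) = [124, 26, 74, 76, 24, 1, 99] for k=0..6.
π_99 has 23 disjoint cycles with lengths [10, 10, 10, 10, 10, 10, 10, 10, 10, 10, 2, 2, 2, 2, 2, 2, 2, 2, 2, 2, 2, 2, 1] on {0,…,124}.
n − c = 125 − 23 = 102; sign = (−1)^102 = +1.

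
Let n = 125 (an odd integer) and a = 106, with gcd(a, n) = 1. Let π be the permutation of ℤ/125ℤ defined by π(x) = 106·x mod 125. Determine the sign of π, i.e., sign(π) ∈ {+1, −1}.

+1

Orbit of 31 under x↦106x: [31, 36, 66, 121, 76, 56, 61]… (length divides ord_125(106)).
Decompose π into cycles: lengths [25, 25, 25, 25, 5, 5, 5, 5, 1, 1, 1, 1, 1] (13 cycles, including the fixed point 0).
sign(π) = (−1)^{n − #cycles} = (−1)^{125−13} = (−1)^112 = +1.
Via Zolotarev, sign(π_{106}) = (106|125) = +1.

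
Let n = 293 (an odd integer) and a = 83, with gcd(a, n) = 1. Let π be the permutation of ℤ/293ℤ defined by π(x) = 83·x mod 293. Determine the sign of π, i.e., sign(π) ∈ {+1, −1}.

Trace 83: π^k(83) = [83, 150, 144, 232, 211, 226, 6] for k=0..6.
The orbit structure of x ↦ 83x mod 293: 3 orbits of sizes [146, 146, 1].
Σ(ℓ_i−1) = 293−3 = 290; sign = (−1)^290 = +1.

+1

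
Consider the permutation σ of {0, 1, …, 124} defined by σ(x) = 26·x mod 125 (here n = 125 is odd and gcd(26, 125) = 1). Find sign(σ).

+1

Start at x=101: 101 → 1 → 26 → 51 → 76 → 101 (one orbit).
The orbit structure of x ↦ 26x mod 125: 45 orbits of sizes [5, 5, 5, 5, 5, 5, 5, 5, 5, 5, 5, 5, 5, 5, 5, 5, 5, 5, 5, 5, 1, 1, 1, 1, 1, 1, 1, 1, 1, 1, 1, 1, 1, 1, 1, 1, 1, 1, 1, 1, 1, 1, 1, 1, 1].
Σ(ℓ_i−1) = 125−45 = 80; sign = (−1)^80 = +1.
(26|125)_J = +1 (Zolotarev's lemma cross-check).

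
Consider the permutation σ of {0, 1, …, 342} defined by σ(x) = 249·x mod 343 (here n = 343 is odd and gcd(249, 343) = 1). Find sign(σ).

Trace 123: π^k(123) = [123, 100, 204, 32, 79, 120, 39] for k=0..6.
The orbit structure of x ↦ 249x mod 343: 7 orbits of sizes [147, 147, 21, 21, 3, 3, 1].
7 cycles on 343: each ℓ→(−1)^(ℓ−1), product (−1)^336 = +1.

+1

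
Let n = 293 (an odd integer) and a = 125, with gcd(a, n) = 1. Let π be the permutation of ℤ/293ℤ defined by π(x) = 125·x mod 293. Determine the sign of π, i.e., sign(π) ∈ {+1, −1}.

-1

Trace 228: π^k(228) = [228, 79, 206, 259, 145, 252, 149] for k=0..6.
2 cycles of lengths [292, 1].
293 − 2 = 291 transpositions; sign(π) = (−1)^291 = -1.
(125|293)_J = -1 (Zolotarev's lemma cross-check).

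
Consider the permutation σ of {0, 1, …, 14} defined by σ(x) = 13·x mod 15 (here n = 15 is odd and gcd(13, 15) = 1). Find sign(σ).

Trace 1: π^k(1) = [1, 13, 4, 7] for k=0..3.
Cycle lengths of π_13 on ℤ/15ℤ: [4, 4, 4, 1, 1, 1]; 6 cycles in total.
15 − 6 = 9 transpositions; sign(π) = (−1)^9 = -1.

-1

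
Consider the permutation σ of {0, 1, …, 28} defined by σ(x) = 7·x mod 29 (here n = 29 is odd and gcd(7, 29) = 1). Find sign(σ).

Orbit of 20 under x↦7x: [20, 24, 23, 16, 25, 1, 7]… (length divides ord_29(7)).
π_7 has 5 disjoint cycles with lengths [7, 7, 7, 7, 1] on {0,…,28}.
5 cycles on 29: each ℓ→(−1)^(ℓ−1), product (−1)^24 = +1.
The Jacobi symbol (7|29) = +1 (Zolotarev) agrees.

+1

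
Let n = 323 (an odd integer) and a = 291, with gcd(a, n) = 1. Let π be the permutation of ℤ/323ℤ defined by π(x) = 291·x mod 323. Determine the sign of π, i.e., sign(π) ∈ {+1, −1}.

+1

Trace 191: π^k(191) = [191, 25, 169, 83, 251, 43, 239] for k=0..6.
π_291 has 9 disjoint cycles with lengths [72, 72, 72, 72, 9, 9, 8, 8, 1] on {0,…,322}.
With 9 cycles on 323 points, sign = (−1)^{323−9} = +1.
The Jacobi symbol (291|323) = +1 (Zolotarev) agrees.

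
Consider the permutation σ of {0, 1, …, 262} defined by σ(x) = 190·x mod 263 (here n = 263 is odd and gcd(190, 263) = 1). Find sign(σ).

Start at x=62: 62 → 208 → 70 → 150 → 96 → 93 → 49 → … (one orbit).
Decompose π into cycles: lengths [131, 131, 1] (3 cycles, including the fixed point 0).
Σ(ℓ_i−1) = 263−3 = 260; sign = (−1)^260 = +1.

+1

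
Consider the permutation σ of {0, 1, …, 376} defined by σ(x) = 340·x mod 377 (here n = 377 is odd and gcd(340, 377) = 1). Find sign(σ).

+1

Start at x=361: 361 → 215 → 339 → 275 → 4 → 229 → 198 → … (one orbit).
Decompose π into cycles: lengths [84, 84, 84, 84, 28, 12, 1] (7 cycles, including the fixed point 0).
n − c = 377 − 7 = 370; sign = (−1)^370 = +1.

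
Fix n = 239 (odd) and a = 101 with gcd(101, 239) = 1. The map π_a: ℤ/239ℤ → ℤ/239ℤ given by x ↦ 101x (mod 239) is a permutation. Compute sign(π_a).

Orbit of 101 under x↦101x: [101, 163, 211, 40, 216, 67, 75]… (length divides ord_239(101)).
Cycle type of π: 17×14 + 1; total 15 cycles.
15 cycles on 239: each ℓ→(−1)^(ℓ−1), product (−1)^224 = +1.

+1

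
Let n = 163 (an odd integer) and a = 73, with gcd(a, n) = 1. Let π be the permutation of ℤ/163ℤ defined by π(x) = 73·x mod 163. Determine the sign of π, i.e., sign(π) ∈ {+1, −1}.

Trace 11: π^k(11) = [11, 151, 102, 111, 116, 155, 68] for k=0..6.
π_73 has 2 disjoint cycles with lengths [162, 1] on {0,…,162}.
n − c = 163 − 2 = 161; sign = (−1)^161 = -1.
Via Zolotarev, sign(π_{73}) = (73|163) = -1.

-1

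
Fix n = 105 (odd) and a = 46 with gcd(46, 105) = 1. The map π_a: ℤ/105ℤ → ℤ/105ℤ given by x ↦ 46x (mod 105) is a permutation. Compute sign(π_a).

+1

Trace 46: π^k(46) = [46, 16, 1] for k=0..2.
Cycle type of π: 3×30 + 1×15; total 45 cycles.
105 − 45 = 60 transpositions; sign(π) = (−1)^60 = +1.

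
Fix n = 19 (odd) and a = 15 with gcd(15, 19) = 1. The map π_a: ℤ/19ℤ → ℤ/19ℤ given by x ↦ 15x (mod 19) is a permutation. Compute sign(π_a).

Orbit of 8 under x↦15x: [8, 6, 14, 1, 15, 16, 12]… (length divides ord_19(15)).
π_15 has 2 disjoint cycles with lengths [18, 1] on {0,…,18}.
Σ(ℓ_i−1) = 19−2 = 17; sign = (−1)^17 = -1.
Zolotarev: (15|19) = -1, matching the cycle-count sign.

-1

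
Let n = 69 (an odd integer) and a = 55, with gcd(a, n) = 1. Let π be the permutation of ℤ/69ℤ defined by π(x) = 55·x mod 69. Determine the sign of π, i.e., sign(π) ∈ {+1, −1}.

+1

Orbit of 13 under x↦55x: [13, 25, 64, 1, 55, 58, 16]… (length divides ord_69(55)).
Decompose π into cycles: lengths [11, 11, 11, 11, 11, 11, 1, 1, 1] (9 cycles, including the fixed point 0).
9 cycles on 69: each ℓ→(−1)^(ℓ−1), product (−1)^60 = +1.
Zolotarev: (55|69) = +1, matching the cycle-count sign.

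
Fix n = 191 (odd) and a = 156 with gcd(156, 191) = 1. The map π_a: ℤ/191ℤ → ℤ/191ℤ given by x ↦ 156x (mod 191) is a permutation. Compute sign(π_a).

+1

Trace 86: π^k(86) = [86, 46, 109, 5, 16, 13, 118] for k=0..6.
Decompose π into cycles: lengths [95, 95, 1] (3 cycles, including the fixed point 0).
n − c = 191 − 3 = 188; sign = (−1)^188 = +1.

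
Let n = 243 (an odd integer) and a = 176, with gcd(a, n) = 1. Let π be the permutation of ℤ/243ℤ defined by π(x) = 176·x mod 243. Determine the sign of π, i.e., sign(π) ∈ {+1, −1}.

Start at x=28: 28 → 68 → 61 → 44 → 211 → 200 → 208 → … (one orbit).
Decompose π into cycles: lengths [162, 54, 18, 6, 2, 1] (6 cycles, including the fixed point 0).
With 6 cycles on 243 points, sign = (−1)^{243−6} = -1.
Check: (176/243) = -1 by Zolotarev.

-1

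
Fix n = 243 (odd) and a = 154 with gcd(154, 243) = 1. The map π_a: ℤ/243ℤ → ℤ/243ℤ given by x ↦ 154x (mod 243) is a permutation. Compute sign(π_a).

+1

Start at x=28: 28 → 181 → 172 → 1 → 154 → 145 → 217 → … (one orbit).
Decompose π into cycles: lengths [27, 27, 27, 27, 27, 27, 9, 9, 9, 9, 9, 9, 3, 3, 3, 3, 3, 3, 1, 1, 1, 1, 1, 1, 1, 1, 1] (27 cycles, including the fixed point 0).
n − c = 243 − 27 = 216; sign = (−1)^216 = +1.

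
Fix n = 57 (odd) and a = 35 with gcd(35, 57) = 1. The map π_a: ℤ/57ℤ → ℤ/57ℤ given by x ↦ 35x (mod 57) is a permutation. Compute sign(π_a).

Orbit of 55 under x↦35x: [55, 44, 1, 35, 28, 11, 43]… (length divides ord_57(35)).
The orbit structure of x ↦ 35x mod 57: 6 orbits of sizes [18, 18, 9, 9, 2, 1].
57 − 6 = 51 transpositions; sign(π) = (−1)^51 = -1.
Via Zolotarev, sign(π_{35}) = (35|57) = -1.

-1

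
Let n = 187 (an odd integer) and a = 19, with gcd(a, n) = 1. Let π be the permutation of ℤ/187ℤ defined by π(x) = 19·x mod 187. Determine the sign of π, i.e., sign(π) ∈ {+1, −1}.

-1

Trace 145: π^k(145) = [145, 137, 172, 89, 8, 152, 83] for k=0..6.
Cycle lengths of π_19 on ℤ/187ℤ: [40, 40, 40, 40, 10, 8, 8, 1]; 8 cycles in total.
n − c = 187 − 8 = 179; sign = (−1)^179 = -1.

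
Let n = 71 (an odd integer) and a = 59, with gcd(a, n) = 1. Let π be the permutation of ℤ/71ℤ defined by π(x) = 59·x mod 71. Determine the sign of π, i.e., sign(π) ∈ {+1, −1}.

Start at x=67: 67 → 48 → 63 → 25 → 55 → 50 → 39 → … (one orbit).
Cycle lengths of π_59 on ℤ/71ℤ: [70, 1]; 2 cycles in total.
Σ(ℓ_i−1) = 71−2 = 69; sign = (−1)^69 = -1.
Check: (59/71) = -1 by Zolotarev.

-1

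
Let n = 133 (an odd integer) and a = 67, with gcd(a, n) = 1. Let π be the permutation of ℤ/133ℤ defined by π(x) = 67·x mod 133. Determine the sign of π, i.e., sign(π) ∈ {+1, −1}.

-1

Start at x=50: 50 → 25 → 79 → 106 → 53 → 93 → 113 → … (one orbit).
Cycle type of π: 18×7 + 3×2 + 1; total 10 cycles.
10 cycles on 133: each ℓ→(−1)^(ℓ−1), product (−1)^123 = -1.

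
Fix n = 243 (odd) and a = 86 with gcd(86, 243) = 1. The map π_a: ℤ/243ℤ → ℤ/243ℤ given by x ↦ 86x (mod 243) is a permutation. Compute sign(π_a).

-1

Trace 242: π^k(242) = [242, 157, 137, 118, 185, 115, 170] for k=0..6.
The orbit structure of x ↦ 86x mod 243: 6 orbits of sizes [162, 54, 18, 6, 2, 1].
n − c = 243 − 6 = 237; sign = (−1)^237 = -1.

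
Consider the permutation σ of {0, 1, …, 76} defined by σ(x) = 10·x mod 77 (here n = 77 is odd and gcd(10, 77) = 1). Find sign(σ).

Orbit of 54 under x↦10x: [54, 1, 10, 23, 76, 67]… (length divides ord_77(10)).
π_10 has 17 disjoint cycles with lengths [6, 6, 6, 6, 6, 6, 6, 6, 6, 6, 6, 2, 2, 2, 2, 2, 1] on {0,…,76}.
Σ(ℓ_i−1) = 77−17 = 60; sign = (−1)^60 = +1.

+1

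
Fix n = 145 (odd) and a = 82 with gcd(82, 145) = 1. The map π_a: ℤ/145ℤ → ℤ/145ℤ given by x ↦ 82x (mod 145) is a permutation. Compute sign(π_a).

Start at x=83: 83 → 136 → 132 → 94 → 23 → 1 → 82 → … (one orbit).
Cycle type of π: 28×4 + 7×4 + 4 + 1; total 10 cycles.
Σ(ℓ_i−1) = 145−10 = 135; sign = (−1)^135 = -1.
Via Zolotarev, sign(π_{82}) = (82|145) = -1.

-1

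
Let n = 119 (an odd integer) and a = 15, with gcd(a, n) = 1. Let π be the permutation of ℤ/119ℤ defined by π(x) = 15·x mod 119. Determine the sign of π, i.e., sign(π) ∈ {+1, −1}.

Start at x=8: 8 → 1 → 15 → 106 → 43 → 50 → 36 → … (one orbit).
21 cycles of lengths [8, 8, 8, 8, 8, 8, 8, 8, 8, 8, 8, 8, 8, 8, 1, 1, 1, 1, 1, 1, 1].
n − c = 119 − 21 = 98; sign = (−1)^98 = +1.

+1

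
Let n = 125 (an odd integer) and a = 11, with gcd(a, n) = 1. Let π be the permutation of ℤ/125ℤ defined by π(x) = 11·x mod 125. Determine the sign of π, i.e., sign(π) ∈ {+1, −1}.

Start at x=41: 41 → 76 → 86 → 71 → 31 → 91 → 1 → … (one orbit).
The orbit structure of x ↦ 11x mod 125: 13 orbits of sizes [25, 25, 25, 25, 5, 5, 5, 5, 1, 1, 1, 1, 1].
sign(π) = (−1)^{n − #cycles} = (−1)^{125−13} = (−1)^112 = +1.

+1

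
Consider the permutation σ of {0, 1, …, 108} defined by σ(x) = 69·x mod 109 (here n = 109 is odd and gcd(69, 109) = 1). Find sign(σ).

Start at x=95: 95 → 15 → 54 → 20 → 72 → 63 → 96 → … (one orbit).
Decompose π into cycles: lengths [108, 1] (2 cycles, including the fixed point 0).
sign(π) = (−1)^{n − #cycles} = (−1)^{109−2} = (−1)^107 = -1.
Zolotarev: (69|109) = -1, matching the cycle-count sign.

-1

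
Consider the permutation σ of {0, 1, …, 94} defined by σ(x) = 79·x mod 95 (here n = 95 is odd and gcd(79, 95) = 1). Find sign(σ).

-1

Start at x=61: 61 → 69 → 36 → 89 → 1 → 79 → 66 → … (one orbit).
Cycle lengths of π_79 on ℤ/95ℤ: [18, 18, 18, 18, 18, 2, 2, 1]; 8 cycles in total.
Σ(ℓ_i−1) = 95−8 = 87; sign = (−1)^87 = -1.
(79|95)_J = -1 (Zolotarev's lemma cross-check).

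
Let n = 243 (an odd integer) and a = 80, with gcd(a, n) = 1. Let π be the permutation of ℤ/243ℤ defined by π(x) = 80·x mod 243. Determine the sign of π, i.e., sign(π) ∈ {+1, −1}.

Trace 80: π^k(80) = [80, 82, 242, 163, 161, 1] for k=0..5.
π_80 has 68 disjoint cycles with lengths [6, 6, 6, 6, 6, 6, 6, 6, 6, 6, 6, 6, 6, 6, 6, 6, 6, 6, 6, 6, 6, 6, 6, 6, 6, 6, 6, 2, 2, 2, 2, 2, 2, 2, 2, 2, 2, 2, 2, 2, 2, 2, 2, 2, 2, 2, 2, 2, 2, 2, 2, 2, 2, 2, 2, 2, 2, 2, 2, 2, 2, 2, 2, 2, 2, 2, 2, 1] on {0,…,242}.
243 − 68 = 175 transpositions; sign(π) = (−1)^175 = -1.

-1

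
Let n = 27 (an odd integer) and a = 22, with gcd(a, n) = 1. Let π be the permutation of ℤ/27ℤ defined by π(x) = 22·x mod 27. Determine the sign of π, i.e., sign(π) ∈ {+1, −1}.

Orbit of 10 under x↦22x: [10, 4, 7, 19, 13, 16, 1]… (length divides ord_27(22)).
π_22 has 7 disjoint cycles with lengths [9, 9, 3, 3, 1, 1, 1] on {0,…,26}.
7 cycles on 27: each ℓ→(−1)^(ℓ−1), product (−1)^20 = +1.

+1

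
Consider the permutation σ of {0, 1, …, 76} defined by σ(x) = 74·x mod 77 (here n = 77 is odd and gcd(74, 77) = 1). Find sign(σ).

-1

Orbit of 4 under x↦74x: [4, 65, 36, 46, 16, 29, 67]… (length divides ord_77(74)).
π_74 has 6 disjoint cycles with lengths [30, 30, 10, 3, 3, 1] on {0,…,76}.
Σ(ℓ_i−1) = 77−6 = 71; sign = (−1)^71 = -1.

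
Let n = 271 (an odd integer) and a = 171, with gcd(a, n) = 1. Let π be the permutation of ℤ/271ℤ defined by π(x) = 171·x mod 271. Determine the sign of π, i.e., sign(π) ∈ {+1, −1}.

Orbit of 10 under x↦171x: [10, 84, 1, 171, 244, 261, 187]… (length divides ord_271(171)).
Decompose π into cycles: lengths [10, 10, 10, 10, 10, 10, 10, 10, 10, 10, 10, 10, 10, 10, 10, 10, 10, 10, 10, 10, 10, 10, 10, 10, 10, 10, 10, 1] (28 cycles, including the fixed point 0).
271 − 28 = 243 transpositions; sign(π) = (−1)^243 = -1.
Zolotarev: (171|271) = -1, matching the cycle-count sign.

-1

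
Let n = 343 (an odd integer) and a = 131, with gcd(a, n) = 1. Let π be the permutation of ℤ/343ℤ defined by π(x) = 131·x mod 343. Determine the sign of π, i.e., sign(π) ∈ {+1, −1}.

Trace 128: π^k(128) = [128, 304, 36, 257, 53, 83, 240] for k=0..6.
Cycle type of π: 294 + 42 + 6 + 1; total 4 cycles.
With 4 cycles on 343 points, sign = (−1)^{343−4} = -1.
Zolotarev: (131|343) = -1, matching the cycle-count sign.

-1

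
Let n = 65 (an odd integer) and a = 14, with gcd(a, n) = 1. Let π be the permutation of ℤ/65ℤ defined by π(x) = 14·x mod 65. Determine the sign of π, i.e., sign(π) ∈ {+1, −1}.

Orbit of 14 under x↦14x: [14, 1]… (length divides ord_65(14)).
39 cycles of lengths [2, 2, 2, 2, 2, 2, 2, 2, 2, 2, 2, 2, 2, 2, 2, 2, 2, 2, 2, 2, 2, 2, 2, 2, 2, 2, 1, 1, 1, 1, 1, 1, 1, 1, 1, 1, 1, 1, 1].
With 39 cycles on 65 points, sign = (−1)^{65−39} = +1.
Via Zolotarev, sign(π_{14}) = (14|65) = +1.

+1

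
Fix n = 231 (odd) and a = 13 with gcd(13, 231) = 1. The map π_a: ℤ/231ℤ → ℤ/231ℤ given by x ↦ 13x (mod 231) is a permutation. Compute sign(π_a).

Orbit of 76 under x↦13x: [76, 64, 139, 190, 160, 1, 13]… (length divides ord_231(13)).
Decompose π into cycles: lengths [10, 10, 10, 10, 10, 10, 10, 10, 10, 10, 10, 10, 10, 10, 10, 10, 10, 10, 10, 10, 10, 2, 2, 2, 2, 2, 2, 2, 2, 2, 1, 1, 1] (33 cycles, including the fixed point 0).
Σ(ℓ_i−1) = 231−33 = 198; sign = (−1)^198 = +1.
Zolotarev: (13|231) = +1, matching the cycle-count sign.

+1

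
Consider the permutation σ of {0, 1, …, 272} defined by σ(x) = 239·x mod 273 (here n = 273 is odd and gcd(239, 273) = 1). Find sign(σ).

Orbit of 239 under x↦239x: [239, 64, 8, 1]… (length divides ord_273(239)).
π_239 has 77 disjoint cycles with lengths [4, 4, 4, 4, 4, 4, 4, 4, 4, 4, 4, 4, 4, 4, 4, 4, 4, 4, 4, 4, 4, 4, 4, 4, 4, 4, 4, 4, 4, 4, 4, 4, 4, 4, 4, 4, 4, 4, 4, 4, 4, 4, 4, 4, 4, 4, 4, 4, 4, 4, 4, 4, 4, 4, 4, 4, 4, 4, 4, 4, 4, 4, 4, 2, 2, 2, 2, 2, 2, 2, 1, 1, 1, 1, 1, 1, 1] on {0,…,272}.
77 cycles on 273: each ℓ→(−1)^(ℓ−1), product (−1)^196 = +1.
The Jacobi symbol (239|273) = +1 (Zolotarev) agrees.

+1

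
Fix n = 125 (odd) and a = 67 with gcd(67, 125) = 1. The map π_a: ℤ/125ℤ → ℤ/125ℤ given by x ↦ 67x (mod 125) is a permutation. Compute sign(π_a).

-1

Orbit of 38 under x↦67x: [38, 46, 82, 119, 98, 66, 47]… (length divides ord_125(67)).
Decompose π into cycles: lengths [100, 20, 4, 1] (4 cycles, including the fixed point 0).
Σ(ℓ_i−1) = 125−4 = 121; sign = (−1)^121 = -1.
(67|125)_J = -1 (Zolotarev's lemma cross-check).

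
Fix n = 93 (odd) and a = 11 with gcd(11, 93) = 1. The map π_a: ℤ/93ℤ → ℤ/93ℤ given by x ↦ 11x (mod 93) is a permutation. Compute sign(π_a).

+1

Start at x=10: 10 → 17 → 1 → 11 → 28 → 29 → 40 → … (one orbit).
5 cycles of lengths [30, 30, 30, 2, 1].
With 5 cycles on 93 points, sign = (−1)^{93−5} = +1.
Via Zolotarev, sign(π_{11}) = (11|93) = +1.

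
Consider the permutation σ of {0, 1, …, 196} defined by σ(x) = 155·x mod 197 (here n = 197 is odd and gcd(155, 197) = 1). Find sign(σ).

Start at x=49: 49 → 109 → 150 → 4 → 29 → 161 → 133 → … (one orbit).
3 cycles of lengths [98, 98, 1].
sign(π) = (−1)^{n − #cycles} = (−1)^{197−3} = (−1)^194 = +1.
Check: (155/197) = +1 by Zolotarev.

+1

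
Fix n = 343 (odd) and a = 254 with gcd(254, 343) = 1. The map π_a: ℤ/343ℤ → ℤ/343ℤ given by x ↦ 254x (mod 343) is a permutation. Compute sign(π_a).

+1

Orbit of 4 under x↦254x: [4, 330, 128, 270, 323, 65, 46]… (length divides ord_343(254)).
Cycle type of π: 147×2 + 21×2 + 3×2 + 1; total 7 cycles.
343 − 7 = 336 transpositions; sign(π) = (−1)^336 = +1.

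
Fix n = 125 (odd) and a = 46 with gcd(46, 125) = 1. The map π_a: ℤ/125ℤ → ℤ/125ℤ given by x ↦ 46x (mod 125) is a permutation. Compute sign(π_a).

+1

Trace 16: π^k(16) = [16, 111, 106, 1, 46, 116, 86] for k=0..6.
Cycle lengths of π_46 on ℤ/125ℤ: [25, 25, 25, 25, 5, 5, 5, 5, 1, 1, 1, 1, 1]; 13 cycles in total.
125 − 13 = 112 transpositions; sign(π) = (−1)^112 = +1.
Check: (46/125) = +1 by Zolotarev.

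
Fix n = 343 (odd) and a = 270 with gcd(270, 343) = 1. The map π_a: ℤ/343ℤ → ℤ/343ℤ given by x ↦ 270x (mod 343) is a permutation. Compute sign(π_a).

Start at x=295: 295 → 74 → 86 → 239 → 46 → 72 → 232 → … (one orbit).
π_270 has 7 disjoint cycles with lengths [147, 147, 21, 21, 3, 3, 1] on {0,…,342}.
7 cycles on 343: each ℓ→(−1)^(ℓ−1), product (−1)^336 = +1.
The Jacobi symbol (270|343) = +1 (Zolotarev) agrees.

+1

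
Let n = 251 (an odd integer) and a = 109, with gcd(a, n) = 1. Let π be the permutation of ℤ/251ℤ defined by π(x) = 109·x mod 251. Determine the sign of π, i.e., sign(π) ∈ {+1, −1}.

-1

Trace 114: π^k(114) = [114, 127, 38, 126, 180, 42, 60] for k=0..6.
Cycle type of π: 250 + 1; total 2 cycles.
sign(π) = (−1)^{n − #cycles} = (−1)^{251−2} = (−1)^249 = -1.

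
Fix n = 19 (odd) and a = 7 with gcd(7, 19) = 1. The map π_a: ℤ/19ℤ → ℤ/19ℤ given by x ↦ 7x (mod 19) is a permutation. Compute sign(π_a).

+1

Start at x=11: 11 → 1 → 7 → 11 (one orbit).
π_7 has 7 disjoint cycles with lengths [3, 3, 3, 3, 3, 3, 1] on {0,…,18}.
7 cycles on 19: each ℓ→(−1)^(ℓ−1), product (−1)^12 = +1.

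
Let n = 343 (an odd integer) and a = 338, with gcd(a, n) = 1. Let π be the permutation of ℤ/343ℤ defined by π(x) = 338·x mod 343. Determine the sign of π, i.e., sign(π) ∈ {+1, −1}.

+1

Orbit of 253 under x↦338x: [253, 107, 151, 274, 2, 333, 50]… (length divides ord_343(338)).
π_338 has 7 disjoint cycles with lengths [147, 147, 21, 21, 3, 3, 1] on {0,…,342}.
343 − 7 = 336 transpositions; sign(π) = (−1)^336 = +1.
(338|343)_J = +1 (Zolotarev's lemma cross-check).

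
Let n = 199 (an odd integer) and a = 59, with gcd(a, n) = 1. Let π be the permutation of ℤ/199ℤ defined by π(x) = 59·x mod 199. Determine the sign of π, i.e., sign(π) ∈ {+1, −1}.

Orbit of 27 under x↦59x: [27, 1, 59, 98, 11, 52, 83]… (length divides ord_199(59)).
The orbit structure of x ↦ 59x mod 199: 4 orbits of sizes [66, 66, 66, 1].
199 − 4 = 195 transpositions; sign(π) = (−1)^195 = -1.
Zolotarev: (59|199) = -1, matching the cycle-count sign.

-1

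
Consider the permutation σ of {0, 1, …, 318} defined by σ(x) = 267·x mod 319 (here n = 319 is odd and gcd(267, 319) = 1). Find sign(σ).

+1

Orbit of 202 under x↦267x: [202, 23, 80, 306, 38, 257, 34]… (length divides ord_319(267)).
Cycle lengths of π_267 on ℤ/319ℤ: [70, 70, 70, 70, 14, 14, 5, 5, 1]; 9 cycles in total.
With 9 cycles on 319 points, sign = (−1)^{319−9} = +1.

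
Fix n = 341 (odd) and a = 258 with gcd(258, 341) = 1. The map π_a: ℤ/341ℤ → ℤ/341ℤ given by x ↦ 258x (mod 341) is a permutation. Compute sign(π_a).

Trace 126: π^k(126) = [126, 113, 169, 295, 67, 236, 190] for k=0..6.
π_258 has 25 disjoint cycles with lengths [15, 15, 15, 15, 15, 15, 15, 15, 15, 15, 15, 15, 15, 15, 15, 15, 15, 15, 15, 15, 15, 15, 5, 5, 1] on {0,…,340}.
n − c = 341 − 25 = 316; sign = (−1)^316 = +1.

+1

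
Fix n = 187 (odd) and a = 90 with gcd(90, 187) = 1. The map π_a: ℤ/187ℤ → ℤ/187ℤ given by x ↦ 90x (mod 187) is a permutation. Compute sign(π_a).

Trace 24: π^k(24) = [24, 103, 107, 93, 142, 64, 150] for k=0..6.
5 cycles of lengths [80, 80, 16, 10, 1].
With 5 cycles on 187 points, sign = (−1)^{187−5} = +1.

+1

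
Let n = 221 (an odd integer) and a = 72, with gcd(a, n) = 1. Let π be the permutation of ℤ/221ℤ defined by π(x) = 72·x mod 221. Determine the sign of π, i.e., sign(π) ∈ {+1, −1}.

-1

Orbit of 21 under x↦72x: [21, 186, 132, 1, 72, 101, 200]… (length divides ord_221(72)).
Cycle lengths of π_72 on ℤ/221ℤ: [12, 12, 12, 12, 12, 12, 12, 12, 12, 12, 12, 12, 12, 12, 12, 12, 12, 4, 4, 4, 4, 1]; 22 cycles in total.
n − c = 221 − 22 = 199; sign = (−1)^199 = -1.
Via Zolotarev, sign(π_{72}) = (72|221) = -1.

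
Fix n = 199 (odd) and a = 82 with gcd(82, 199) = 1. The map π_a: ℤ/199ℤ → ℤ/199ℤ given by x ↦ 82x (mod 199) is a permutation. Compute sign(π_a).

Trace 144: π^k(144) = [144, 67, 121, 171, 92, 181, 116] for k=0..6.
Decompose π into cycles: lengths [66, 66, 66, 1] (4 cycles, including the fixed point 0).
4 cycles on 199: each ℓ→(−1)^(ℓ−1), product (−1)^195 = -1.
Check: (82/199) = -1 by Zolotarev.

-1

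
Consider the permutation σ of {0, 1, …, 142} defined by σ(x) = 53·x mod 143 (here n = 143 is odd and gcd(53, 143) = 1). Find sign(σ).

Trace 1: π^k(1) = [1, 53, 92, 14, 27] for k=0..4.
39 cycles of lengths [5, 5, 5, 5, 5, 5, 5, 5, 5, 5, 5, 5, 5, 5, 5, 5, 5, 5, 5, 5, 5, 5, 5, 5, 5, 5, 1, 1, 1, 1, 1, 1, 1, 1, 1, 1, 1, 1, 1].
sign(π) = (−1)^{n − #cycles} = (−1)^{143−39} = (−1)^104 = +1.
(53|143)_J = +1 (Zolotarev's lemma cross-check).

+1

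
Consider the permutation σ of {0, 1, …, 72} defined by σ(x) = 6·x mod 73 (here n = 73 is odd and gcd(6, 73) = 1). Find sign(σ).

Trace 46: π^k(46) = [46, 57, 50, 8, 48, 69, 49] for k=0..6.
Cycle type of π: 36×2 + 1; total 3 cycles.
With 3 cycles on 73 points, sign = (−1)^{73−3} = +1.
Check: (6/73) = +1 by Zolotarev.

+1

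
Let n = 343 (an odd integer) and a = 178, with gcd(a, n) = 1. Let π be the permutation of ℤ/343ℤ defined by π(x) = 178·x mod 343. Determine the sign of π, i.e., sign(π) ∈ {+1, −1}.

-1

Orbit of 129 under x↦178x: [129, 324, 48, 312, 313, 148, 276]… (length divides ord_343(178)).
The orbit structure of x ↦ 178x mod 343: 16 orbits of sizes [42, 42, 42, 42, 42, 42, 42, 6, 6, 6, 6, 6, 6, 6, 6, 1].
16 cycles on 343: each ℓ→(−1)^(ℓ−1), product (−1)^327 = -1.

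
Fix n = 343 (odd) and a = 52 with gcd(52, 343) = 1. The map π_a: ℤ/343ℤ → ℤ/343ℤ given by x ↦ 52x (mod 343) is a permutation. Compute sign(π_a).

Start at x=296: 296 → 300 → 165 → 5 → 260 → 143 → 233 → … (one orbit).
4 cycles of lengths [294, 42, 6, 1].
343 − 4 = 339 transpositions; sign(π) = (−1)^339 = -1.
The Jacobi symbol (52|343) = -1 (Zolotarev) agrees.

-1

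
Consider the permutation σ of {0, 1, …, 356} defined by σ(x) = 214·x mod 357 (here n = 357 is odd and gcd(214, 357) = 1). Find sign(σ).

Orbit of 214 under x↦214x: [214, 100, 337, 4, 142, 43, 277]… (length divides ord_357(214)).
Cycle type of π: 48×6 + 16×3 + 3×6 + 1×3; total 18 cycles.
sign(π) = (−1)^{n − #cycles} = (−1)^{357−18} = (−1)^339 = -1.

-1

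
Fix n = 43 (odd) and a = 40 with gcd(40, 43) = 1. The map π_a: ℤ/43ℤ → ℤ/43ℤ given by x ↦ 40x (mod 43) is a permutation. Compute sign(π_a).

Orbit of 6 under x↦40x: [6, 25, 11, 10, 13, 4, 31]… (length divides ord_43(40)).
3 cycles of lengths [21, 21, 1].
n − c = 43 − 3 = 40; sign = (−1)^40 = +1.

+1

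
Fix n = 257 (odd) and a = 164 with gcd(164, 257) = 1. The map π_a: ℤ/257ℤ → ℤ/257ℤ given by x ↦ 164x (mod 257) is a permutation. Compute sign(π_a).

-1

Orbit of 233 under x↦164x: [233, 176, 80, 13, 76, 128, 175]… (length divides ord_257(164)).
Cycle type of π: 256 + 1; total 2 cycles.
257 − 2 = 255 transpositions; sign(π) = (−1)^255 = -1.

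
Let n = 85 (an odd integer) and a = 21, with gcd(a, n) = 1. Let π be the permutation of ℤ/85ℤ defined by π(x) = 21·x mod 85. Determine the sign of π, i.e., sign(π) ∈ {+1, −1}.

+1

Start at x=21: 21 → 16 → 81 → 1 → 21 (one orbit).
The orbit structure of x ↦ 21x mod 85: 25 orbits of sizes [4, 4, 4, 4, 4, 4, 4, 4, 4, 4, 4, 4, 4, 4, 4, 4, 4, 4, 4, 4, 1, 1, 1, 1, 1].
85 − 25 = 60 transpositions; sign(π) = (−1)^60 = +1.
Via Zolotarev, sign(π_{21}) = (21|85) = +1.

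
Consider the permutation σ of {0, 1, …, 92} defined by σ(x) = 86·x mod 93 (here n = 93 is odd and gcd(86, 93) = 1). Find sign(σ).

+1

Start at x=44: 44 → 64 → 17 → 67 → 89 → 28 → 83 → … (one orbit).
Cycle lengths of π_86 on ℤ/93ℤ: [30, 30, 30, 2, 1]; 5 cycles in total.
n − c = 93 − 5 = 88; sign = (−1)^88 = +1.
Check: (86/93) = +1 by Zolotarev.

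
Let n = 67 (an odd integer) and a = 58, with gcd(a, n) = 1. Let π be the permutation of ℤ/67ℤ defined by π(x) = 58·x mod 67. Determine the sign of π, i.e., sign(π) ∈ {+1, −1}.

-1

Orbit of 58 under x↦58x: [58, 14, 8, 62, 45, 64, 27]… (length divides ord_67(58)).
Decompose π into cycles: lengths [22, 22, 22, 1] (4 cycles, including the fixed point 0).
With 4 cycles on 67 points, sign = (−1)^{67−4} = -1.
Check: (58/67) = -1 by Zolotarev.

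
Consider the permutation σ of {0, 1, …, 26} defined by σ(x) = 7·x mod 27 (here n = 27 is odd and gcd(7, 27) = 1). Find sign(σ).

+1

Trace 13: π^k(13) = [13, 10, 16, 4, 1, 7, 22] for k=0..6.
π_7 has 7 disjoint cycles with lengths [9, 9, 3, 3, 1, 1, 1] on {0,…,26}.
sign(π) = (−1)^{n − #cycles} = (−1)^{27−7} = (−1)^20 = +1.
The Jacobi symbol (7|27) = +1 (Zolotarev) agrees.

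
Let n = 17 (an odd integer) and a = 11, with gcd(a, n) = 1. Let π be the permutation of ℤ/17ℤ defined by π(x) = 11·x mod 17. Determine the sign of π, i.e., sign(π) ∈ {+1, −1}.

Start at x=11: 11 → 2 → 5 → 4 → 10 → 8 → 3 → … (one orbit).
π_11 has 2 disjoint cycles with lengths [16, 1] on {0,…,16}.
n − c = 17 − 2 = 15; sign = (−1)^15 = -1.

-1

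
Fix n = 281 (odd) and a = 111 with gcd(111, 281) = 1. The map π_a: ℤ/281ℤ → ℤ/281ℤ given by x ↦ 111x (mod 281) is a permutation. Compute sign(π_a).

Start at x=79: 79 → 58 → 256 → 35 → 232 → 181 → 140 → … (one orbit).
The orbit structure of x ↦ 111x mod 281: 9 orbits of sizes [35, 35, 35, 35, 35, 35, 35, 35, 1].
9 cycles on 281: each ℓ→(−1)^(ℓ−1), product (−1)^272 = +1.
Via Zolotarev, sign(π_{111}) = (111|281) = +1.

+1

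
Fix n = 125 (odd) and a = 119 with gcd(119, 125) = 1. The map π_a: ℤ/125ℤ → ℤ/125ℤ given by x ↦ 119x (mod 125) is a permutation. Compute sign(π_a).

Trace 19: π^k(19) = [19, 11, 59, 21, 124, 6, 89] for k=0..6.
7 cycles of lengths [50, 50, 10, 10, 2, 2, 1].
125 − 7 = 118 transpositions; sign(π) = (−1)^118 = +1.
Check: (119/125) = +1 by Zolotarev.

+1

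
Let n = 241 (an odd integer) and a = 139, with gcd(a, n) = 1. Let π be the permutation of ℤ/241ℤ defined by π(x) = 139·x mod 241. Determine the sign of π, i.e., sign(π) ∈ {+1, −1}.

-1

Orbit of 106 under x↦139x: [106, 33, 8, 148, 87, 43, 193]… (length divides ord_241(139)).
4 cycles of lengths [80, 80, 80, 1].
241 − 4 = 237 transpositions; sign(π) = (−1)^237 = -1.
Check: (139/241) = -1 by Zolotarev.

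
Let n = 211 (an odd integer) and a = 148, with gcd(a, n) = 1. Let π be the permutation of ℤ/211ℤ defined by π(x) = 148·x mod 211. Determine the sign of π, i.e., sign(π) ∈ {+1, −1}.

Start at x=123: 123 → 58 → 144 → 1 → 148 → 171 → 199 → 123 (one orbit).
31 cycles of lengths [7, 7, 7, 7, 7, 7, 7, 7, 7, 7, 7, 7, 7, 7, 7, 7, 7, 7, 7, 7, 7, 7, 7, 7, 7, 7, 7, 7, 7, 7, 1].
31 cycles on 211: each ℓ→(−1)^(ℓ−1), product (−1)^180 = +1.
(148|211)_J = +1 (Zolotarev's lemma cross-check).

+1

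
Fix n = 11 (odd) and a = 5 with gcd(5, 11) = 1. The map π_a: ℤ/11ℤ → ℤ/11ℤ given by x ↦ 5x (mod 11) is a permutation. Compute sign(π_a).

+1

Trace 1: π^k(1) = [1, 5, 3, 4, 9] for k=0..4.
Cycle type of π: 5×2 + 1; total 3 cycles.
sign(π) = (−1)^{n − #cycles} = (−1)^{11−3} = (−1)^8 = +1.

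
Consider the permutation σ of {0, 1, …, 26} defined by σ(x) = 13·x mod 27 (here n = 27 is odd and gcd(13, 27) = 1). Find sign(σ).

+1

Trace 25: π^k(25) = [25, 1, 13, 7, 10, 22, 16] for k=0..6.
π_13 has 7 disjoint cycles with lengths [9, 9, 3, 3, 1, 1, 1] on {0,…,26}.
n − c = 27 − 7 = 20; sign = (−1)^20 = +1.
Zolotarev: (13|27) = +1, matching the cycle-count sign.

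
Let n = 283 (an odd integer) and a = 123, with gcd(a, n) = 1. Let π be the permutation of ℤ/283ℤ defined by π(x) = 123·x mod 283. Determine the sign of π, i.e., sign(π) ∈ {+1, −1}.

Trace 3: π^k(3) = [3, 86, 107, 143, 43, 195, 213] for k=0..6.
Cycle lengths of π_123 on ℤ/283ℤ: [282, 1]; 2 cycles in total.
sign(π) = (−1)^{n − #cycles} = (−1)^{283−2} = (−1)^281 = -1.

-1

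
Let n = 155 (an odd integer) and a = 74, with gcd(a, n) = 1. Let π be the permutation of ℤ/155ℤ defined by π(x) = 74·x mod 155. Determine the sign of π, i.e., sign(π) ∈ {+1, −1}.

Orbit of 101 under x↦74x: [101, 34, 36, 29, 131, 84, 16]… (length divides ord_155(74)).
8 cycles of lengths [30, 30, 30, 30, 30, 2, 2, 1].
sign(π) = (−1)^{n − #cycles} = (−1)^{155−8} = (−1)^147 = -1.
The Jacobi symbol (74|155) = -1 (Zolotarev) agrees.

-1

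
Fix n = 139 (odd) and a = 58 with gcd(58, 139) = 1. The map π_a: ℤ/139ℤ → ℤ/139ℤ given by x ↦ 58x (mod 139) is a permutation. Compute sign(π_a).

-1

Trace 97: π^k(97) = [97, 66, 75, 41, 15, 36, 3] for k=0..6.
The orbit structure of x ↦ 58x mod 139: 2 orbits of sizes [138, 1].
n − c = 139 − 2 = 137; sign = (−1)^137 = -1.
Check: (58/139) = -1 by Zolotarev.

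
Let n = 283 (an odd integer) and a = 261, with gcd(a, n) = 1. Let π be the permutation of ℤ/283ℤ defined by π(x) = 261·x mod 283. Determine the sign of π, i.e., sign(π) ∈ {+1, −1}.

+1

Start at x=60: 60 → 95 → 174 → 134 → 165 → 49 → 54 → … (one orbit).
Decompose π into cycles: lengths [141, 141, 1] (3 cycles, including the fixed point 0).
sign(π) = (−1)^{n − #cycles} = (−1)^{283−3} = (−1)^280 = +1.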